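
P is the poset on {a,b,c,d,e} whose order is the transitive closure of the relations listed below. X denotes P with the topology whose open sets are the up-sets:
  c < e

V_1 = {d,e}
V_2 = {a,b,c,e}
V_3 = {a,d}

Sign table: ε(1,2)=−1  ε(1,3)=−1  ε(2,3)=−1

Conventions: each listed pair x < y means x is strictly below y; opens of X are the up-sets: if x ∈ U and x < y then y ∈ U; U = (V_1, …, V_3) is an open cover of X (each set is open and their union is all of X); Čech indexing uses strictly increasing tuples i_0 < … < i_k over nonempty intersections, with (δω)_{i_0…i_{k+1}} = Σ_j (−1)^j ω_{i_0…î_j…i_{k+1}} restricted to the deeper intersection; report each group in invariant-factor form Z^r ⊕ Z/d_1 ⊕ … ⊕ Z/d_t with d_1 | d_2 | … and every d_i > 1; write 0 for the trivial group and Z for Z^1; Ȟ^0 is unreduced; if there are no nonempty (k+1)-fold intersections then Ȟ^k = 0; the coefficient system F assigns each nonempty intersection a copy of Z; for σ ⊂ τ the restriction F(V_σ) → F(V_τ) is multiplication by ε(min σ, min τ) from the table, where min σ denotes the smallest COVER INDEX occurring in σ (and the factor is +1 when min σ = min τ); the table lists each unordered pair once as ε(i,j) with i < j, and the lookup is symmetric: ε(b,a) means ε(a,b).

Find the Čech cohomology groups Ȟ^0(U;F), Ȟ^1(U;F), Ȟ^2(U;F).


Ȟ^0(U;F) ≅ 0, Ȟ^1(U;F) ≅ Z/2, Ȟ^2(U;F) ≅ 0

nerve simplices:
  V12={e} V13={d} V23={a}
C dims 3,3; δ0: rk 3, SNF 1^2·2
degree 0: 3−3−0 = 0 → Ȟ^0 ≅ 0
degree 1: 3−0−3 = 0 plus torsion [2] → Ȟ^1 ≅ Z/2
degree 2: 0−0−0 = 0 → Ȟ^2 ≅ 0


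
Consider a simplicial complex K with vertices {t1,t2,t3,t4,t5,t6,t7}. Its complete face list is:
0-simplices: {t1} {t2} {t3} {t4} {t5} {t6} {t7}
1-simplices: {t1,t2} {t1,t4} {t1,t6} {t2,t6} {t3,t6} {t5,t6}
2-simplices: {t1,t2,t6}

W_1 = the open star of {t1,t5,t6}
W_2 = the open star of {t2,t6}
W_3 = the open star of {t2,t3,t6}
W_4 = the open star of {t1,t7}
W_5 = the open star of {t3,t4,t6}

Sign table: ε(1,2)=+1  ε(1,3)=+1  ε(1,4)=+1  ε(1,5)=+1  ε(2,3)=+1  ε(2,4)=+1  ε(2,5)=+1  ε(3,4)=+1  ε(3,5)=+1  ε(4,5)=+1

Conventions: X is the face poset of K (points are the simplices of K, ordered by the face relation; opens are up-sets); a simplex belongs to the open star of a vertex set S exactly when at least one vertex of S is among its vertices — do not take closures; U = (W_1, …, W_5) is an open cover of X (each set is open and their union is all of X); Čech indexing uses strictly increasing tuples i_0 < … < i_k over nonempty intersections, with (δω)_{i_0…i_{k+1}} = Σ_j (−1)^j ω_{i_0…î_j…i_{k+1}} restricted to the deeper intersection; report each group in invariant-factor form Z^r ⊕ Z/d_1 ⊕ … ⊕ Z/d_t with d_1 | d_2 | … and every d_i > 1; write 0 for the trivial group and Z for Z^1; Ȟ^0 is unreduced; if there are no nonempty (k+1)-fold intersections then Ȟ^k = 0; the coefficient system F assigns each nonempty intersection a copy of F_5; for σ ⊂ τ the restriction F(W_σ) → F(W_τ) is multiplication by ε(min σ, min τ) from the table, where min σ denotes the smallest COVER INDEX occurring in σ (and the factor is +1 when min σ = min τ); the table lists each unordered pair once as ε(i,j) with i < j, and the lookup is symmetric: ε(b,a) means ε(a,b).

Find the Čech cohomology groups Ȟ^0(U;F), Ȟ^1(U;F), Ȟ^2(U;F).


cover nerve:
  W1={{t1},{t5},{t6},{t1,t2},{t1,t4},{t1,t6},{t2,t6},{t3,t6},{t5,t6},{t1,t2,t6}} W2={{t2},{t6},{t1,t2},{t1,t6},{t2,t6},{t3,t6},{t5,t6},{t1,t2,t6}} W3={{t2},{t3},{t6},{t1,t2},{t1,t6},{t2,t6},{t3,t6},{t5,t6},{t1,t2,t6}} W4={{t1},{t7},{t1,t2},{t1,t4},{t1,t6},{t1,t2,t6}} W5={{t3},{t4},{t6},{t1,t4},{t1,t6},{t2,t6},{t3,t6},{t5,t6},{t1,t2,t6}}
  W12={{t6},{t1,t2},{t1,t6},{t2,t6},{t3,t6},{t5,t6},{t1,t2,t6}} W13={{t6},{t1,t2},{t1,t6},{t2,t6},{t3,t6},{t5,t6},{t1,t2,t6}} W14={{t1},{t1,t2},{t1,t4},{t1,t6},{t1,t2,t6}} W15={{t6},{t1,t4},{t1,t6},{t2,t6},{t3,t6},{t5,t6},{t1,t2,t6}} W23={{t2},{t6},{t1,t2},{t1,t6},{t2,t6},{t3,t6},{t5,t6},{t1,t2,t6}} W24={{t1,t2},{t1,t6},{t1,t2,t6}} W25={{t6},{t1,t6},{t2,t6},{t3,t6},{t5,t6},{t1,t2,t6}} W34={{t1,t2},{t1,t6},{t1,t2,t6}} W35={{t3},{t6},{t1,t6},{t2,t6},{t3,t6},{t5,t6},{t1,t2,t6}} W45={{t1,t4},{t1,t6},{t1,t2,t6}}
  W123={{t6},{t1,t2},{t1,t6},{t2,t6},{t3,t6},{t5,t6},{t1,t2,t6}} W124={{t1,t2},{t1,t6},{t1,t2,t6}} W125={{t6},{t1,t6},{t2,t6},{t3,t6},{t5,t6},{t1,t2,t6}} W134={{t1,t2},{t1,t6},{t1,t2,t6}} W135={{t6},{t1,t6},{t2,t6},{t3,t6},{t5,t6},{t1,t2,t6}} W145={{t1,t4},{t1,t6},{t1,t2,t6}} W234={{t1,t2},{t1,t6},{t1,t2,t6}} W235={{t6},{t1,t6},{t2,t6},{t3,t6},{t5,t6},{t1,t2,t6}} W245={{t1,t6},{t1,t2,t6}} W345={{t1,t6},{t1,t2,t6}}
  W1234={{t1,t2},{t1,t6},{t1,t2,t6}} W1235={{t6},{t1,t6},{t2,t6},{t3,t6},{t5,t6},{t1,t2,t6}} W1245={{t1,t6},{t1,t2,t6}} W1345={{t1,t6},{t1,t2,t6}} W2345={{t1,t6},{t1,t2,t6}}
  W12345={{t1,t6},{t1,t2,t6}}
C dims 5,10,10,5; δ0: rk_F5 4; δ1: rk_F5 6; δ2: rk_F5 4
Ȟ^0: (5−4)−0=1 ⇒ Z/5
Ȟ^1: (10−6)−4=0 ⇒ 0
Ȟ^2: (10−4)−6=0 ⇒ 0

Ȟ^0 ≅ Z/5; Ȟ^1 ≅ 0; Ȟ^2 ≅ 0


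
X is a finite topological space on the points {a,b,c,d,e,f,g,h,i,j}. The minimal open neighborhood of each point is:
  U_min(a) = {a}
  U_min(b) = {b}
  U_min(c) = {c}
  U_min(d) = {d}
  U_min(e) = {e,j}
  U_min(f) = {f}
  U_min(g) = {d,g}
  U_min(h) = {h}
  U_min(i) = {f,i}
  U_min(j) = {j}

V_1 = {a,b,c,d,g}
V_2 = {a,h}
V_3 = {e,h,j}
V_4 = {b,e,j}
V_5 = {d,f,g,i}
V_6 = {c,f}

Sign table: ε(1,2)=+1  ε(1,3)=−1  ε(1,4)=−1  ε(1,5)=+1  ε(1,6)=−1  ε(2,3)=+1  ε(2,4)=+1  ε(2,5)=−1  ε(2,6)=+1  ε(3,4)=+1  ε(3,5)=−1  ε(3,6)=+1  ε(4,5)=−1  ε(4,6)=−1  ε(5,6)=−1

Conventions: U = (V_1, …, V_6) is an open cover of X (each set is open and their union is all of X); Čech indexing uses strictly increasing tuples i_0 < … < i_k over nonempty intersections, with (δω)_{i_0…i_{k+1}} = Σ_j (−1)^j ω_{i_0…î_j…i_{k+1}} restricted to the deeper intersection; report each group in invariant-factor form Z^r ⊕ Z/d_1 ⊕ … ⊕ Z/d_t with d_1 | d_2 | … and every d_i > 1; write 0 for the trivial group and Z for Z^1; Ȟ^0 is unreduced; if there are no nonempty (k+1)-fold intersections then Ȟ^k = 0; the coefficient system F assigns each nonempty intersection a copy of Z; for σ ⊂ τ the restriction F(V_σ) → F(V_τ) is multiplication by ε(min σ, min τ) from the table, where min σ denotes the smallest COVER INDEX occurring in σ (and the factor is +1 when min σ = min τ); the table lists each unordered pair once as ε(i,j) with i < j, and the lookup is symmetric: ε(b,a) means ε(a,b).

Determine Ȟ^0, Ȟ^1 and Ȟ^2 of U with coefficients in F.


nerve of the cover:
  V12={a} V14={b} V15={d,g} V16={c} V23={h} V34={e,j} V56={f}
C dims 6,7; δ0: rk 6, SNF 1^5·2
Ȟ^0 = (6 − 6) − 0 = 0, so Ȟ^0 ≅ 0
Ȟ^1 = (7 − 0) − 6 = 1 plus torsion [2], so Ȟ^1 ≅ Z ⊕ Z/2
Ȟ^2 = (0 − 0) − 0 = 0, so Ȟ^2 ≅ 0

Ȟ^0 ≅ 0,  Ȟ^1 ≅ Z ⊕ Z/2,  Ȟ^2 ≅ 0


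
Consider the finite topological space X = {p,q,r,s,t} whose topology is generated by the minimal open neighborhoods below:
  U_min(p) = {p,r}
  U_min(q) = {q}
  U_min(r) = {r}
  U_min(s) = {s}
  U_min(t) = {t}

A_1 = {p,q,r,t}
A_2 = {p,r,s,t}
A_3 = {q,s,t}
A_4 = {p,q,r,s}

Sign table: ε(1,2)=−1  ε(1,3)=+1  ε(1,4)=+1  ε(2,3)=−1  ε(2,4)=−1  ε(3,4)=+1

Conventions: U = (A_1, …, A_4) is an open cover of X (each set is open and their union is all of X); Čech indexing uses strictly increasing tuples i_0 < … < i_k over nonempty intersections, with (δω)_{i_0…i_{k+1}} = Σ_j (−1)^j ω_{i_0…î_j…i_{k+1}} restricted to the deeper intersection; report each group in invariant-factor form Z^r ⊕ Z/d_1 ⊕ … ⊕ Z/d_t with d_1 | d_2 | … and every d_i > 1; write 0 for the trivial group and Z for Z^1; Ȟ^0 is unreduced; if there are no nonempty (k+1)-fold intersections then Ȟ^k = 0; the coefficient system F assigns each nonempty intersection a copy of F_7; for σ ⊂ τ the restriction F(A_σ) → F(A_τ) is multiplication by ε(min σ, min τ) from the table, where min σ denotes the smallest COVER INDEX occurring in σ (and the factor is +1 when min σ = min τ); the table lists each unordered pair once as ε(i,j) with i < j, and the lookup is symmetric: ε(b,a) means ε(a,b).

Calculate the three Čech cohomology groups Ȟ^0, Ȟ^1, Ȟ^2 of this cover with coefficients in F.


cover nerve:
  A12={p,r,t} A13={q,t} A14={p,q,r} A23={s,t} A24={p,r,s} A34={q,s}
  A123={t} A124={p,r} A134={q} A234={s}
C dims 4,6,4; δ0: rk_F7 3; δ1: rk_F7 3
Ȟ^0: (4−3)−0=1 ⇒ Z/7
Ȟ^1: (6−3)−3=0 ⇒ 0
Ȟ^2: (4−0)−3=1 ⇒ Z/7

Ȟ^0 ≅ Z/7, Ȟ^1 ≅ 0 and Ȟ^2 ≅ Z/7


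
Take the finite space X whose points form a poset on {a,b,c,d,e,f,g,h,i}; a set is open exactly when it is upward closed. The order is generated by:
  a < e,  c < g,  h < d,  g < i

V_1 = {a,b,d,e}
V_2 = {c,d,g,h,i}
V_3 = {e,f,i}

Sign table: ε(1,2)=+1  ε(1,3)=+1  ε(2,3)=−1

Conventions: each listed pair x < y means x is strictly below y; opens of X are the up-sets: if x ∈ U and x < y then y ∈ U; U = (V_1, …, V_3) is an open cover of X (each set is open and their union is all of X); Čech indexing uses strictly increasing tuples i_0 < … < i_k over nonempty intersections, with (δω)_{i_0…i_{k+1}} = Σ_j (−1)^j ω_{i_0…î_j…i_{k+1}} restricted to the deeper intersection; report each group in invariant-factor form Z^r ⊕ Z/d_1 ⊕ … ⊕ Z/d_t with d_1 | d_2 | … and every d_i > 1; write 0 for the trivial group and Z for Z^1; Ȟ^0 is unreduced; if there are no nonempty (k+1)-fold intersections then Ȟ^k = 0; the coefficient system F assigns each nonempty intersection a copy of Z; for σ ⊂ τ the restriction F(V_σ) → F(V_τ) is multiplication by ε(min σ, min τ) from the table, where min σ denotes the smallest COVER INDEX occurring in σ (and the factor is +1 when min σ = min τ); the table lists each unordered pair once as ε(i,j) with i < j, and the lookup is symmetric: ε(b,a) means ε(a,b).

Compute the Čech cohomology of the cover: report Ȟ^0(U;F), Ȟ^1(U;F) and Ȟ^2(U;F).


Ȟ^0(U;F) ≅ 0, Ȟ^1(U;F) ≅ Z/2 and Ȟ^2(U;F) ≅ 0

nerve of the cover:
  V12={d} V13={e} V23={i}
C dims 3,3; δ0: rk 3, SNF 1^2·2
Ȟ^0 = (3 − 3) − 0 = 0, so Ȟ^0 ≅ 0
Ȟ^1 = (3 − 0) − 3 = 0 plus torsion [2], so Ȟ^1 ≅ Z/2
Ȟ^2 = (0 − 0) − 0 = 0, so Ȟ^2 ≅ 0


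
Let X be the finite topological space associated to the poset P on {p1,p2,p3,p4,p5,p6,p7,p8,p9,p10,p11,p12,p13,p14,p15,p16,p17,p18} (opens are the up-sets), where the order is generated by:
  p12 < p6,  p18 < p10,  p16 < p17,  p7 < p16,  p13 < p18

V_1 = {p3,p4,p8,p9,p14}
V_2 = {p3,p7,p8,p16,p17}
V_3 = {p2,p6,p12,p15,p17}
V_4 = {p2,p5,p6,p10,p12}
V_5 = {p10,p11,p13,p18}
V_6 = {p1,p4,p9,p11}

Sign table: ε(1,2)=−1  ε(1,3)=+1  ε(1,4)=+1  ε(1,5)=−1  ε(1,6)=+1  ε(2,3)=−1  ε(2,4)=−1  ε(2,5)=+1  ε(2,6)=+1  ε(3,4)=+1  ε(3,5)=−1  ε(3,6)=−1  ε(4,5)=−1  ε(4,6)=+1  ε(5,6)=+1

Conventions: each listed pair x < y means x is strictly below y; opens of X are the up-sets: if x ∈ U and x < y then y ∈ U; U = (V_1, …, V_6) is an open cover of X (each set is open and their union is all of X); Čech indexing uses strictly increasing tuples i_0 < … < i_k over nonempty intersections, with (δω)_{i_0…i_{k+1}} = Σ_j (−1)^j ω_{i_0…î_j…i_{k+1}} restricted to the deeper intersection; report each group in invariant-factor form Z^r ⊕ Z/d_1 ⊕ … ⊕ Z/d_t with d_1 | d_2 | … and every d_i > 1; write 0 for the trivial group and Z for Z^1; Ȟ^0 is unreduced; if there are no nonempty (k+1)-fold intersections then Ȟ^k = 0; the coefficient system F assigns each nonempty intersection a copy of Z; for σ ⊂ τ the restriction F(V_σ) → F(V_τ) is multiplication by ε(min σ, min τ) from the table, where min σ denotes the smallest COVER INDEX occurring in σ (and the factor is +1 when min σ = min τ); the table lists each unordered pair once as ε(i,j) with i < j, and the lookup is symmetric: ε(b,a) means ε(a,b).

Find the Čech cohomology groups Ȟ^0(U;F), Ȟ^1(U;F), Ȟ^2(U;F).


Ȟ^0 = 0; Ȟ^1 = Z/2; Ȟ^2 = 0

nerve of the cover:
  V12={p3,p8} V16={p4,p9} V23={p17} V34={p2,p6,p12} V45={p10} V56={p11}
C dims 6,6; δ0: rk 6, SNF 1^5·2
Ȟ^0 = (6 − 6) − 0 = 0, so Ȟ^0 ≅ 0
Ȟ^1 = (6 − 0) − 6 = 0 plus torsion [2], so Ȟ^1 ≅ Z/2
Ȟ^2 = (0 − 0) − 0 = 0, so Ȟ^2 ≅ 0


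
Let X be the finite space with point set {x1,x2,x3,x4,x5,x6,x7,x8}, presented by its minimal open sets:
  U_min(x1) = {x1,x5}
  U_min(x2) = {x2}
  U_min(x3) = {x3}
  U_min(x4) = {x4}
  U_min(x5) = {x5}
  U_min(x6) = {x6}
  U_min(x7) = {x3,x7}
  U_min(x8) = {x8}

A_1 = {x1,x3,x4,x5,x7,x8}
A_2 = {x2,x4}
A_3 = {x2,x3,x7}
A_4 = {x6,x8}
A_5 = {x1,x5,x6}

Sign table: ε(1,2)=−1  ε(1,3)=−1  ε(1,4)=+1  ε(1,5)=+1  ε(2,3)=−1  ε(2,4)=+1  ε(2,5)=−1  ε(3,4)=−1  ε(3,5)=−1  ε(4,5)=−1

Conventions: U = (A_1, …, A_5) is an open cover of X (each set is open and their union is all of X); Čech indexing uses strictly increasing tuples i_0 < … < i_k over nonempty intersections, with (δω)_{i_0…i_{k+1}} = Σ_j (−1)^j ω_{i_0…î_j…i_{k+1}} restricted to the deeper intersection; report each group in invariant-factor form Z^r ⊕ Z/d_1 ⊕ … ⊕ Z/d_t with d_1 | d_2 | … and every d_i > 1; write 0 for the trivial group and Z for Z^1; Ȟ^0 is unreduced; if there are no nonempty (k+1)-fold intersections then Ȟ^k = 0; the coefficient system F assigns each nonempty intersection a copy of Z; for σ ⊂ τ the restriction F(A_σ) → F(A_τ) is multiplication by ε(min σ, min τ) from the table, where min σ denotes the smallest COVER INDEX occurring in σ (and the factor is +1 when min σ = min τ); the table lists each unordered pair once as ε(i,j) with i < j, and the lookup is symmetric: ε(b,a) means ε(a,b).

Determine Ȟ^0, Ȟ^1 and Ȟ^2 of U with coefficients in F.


Ȟ^0 = 0, Ȟ^1 = Z ⊕ Z/2 and Ȟ^2 = 0

cover nerve:
  A12={x4} A13={x3,x7} A14={x8} A15={x1,x5} A23={x2} A45={x6}
C dims 5,6; δ0: rk 5, SNF 1^4·2
Ȟ^0: (5−5)−0=0 ⇒ 0
Ȟ^1: (6−0)−5=1 plus torsion [2] ⇒ Z ⊕ Z/2
Ȟ^2: (0−0)−0=0 ⇒ 0


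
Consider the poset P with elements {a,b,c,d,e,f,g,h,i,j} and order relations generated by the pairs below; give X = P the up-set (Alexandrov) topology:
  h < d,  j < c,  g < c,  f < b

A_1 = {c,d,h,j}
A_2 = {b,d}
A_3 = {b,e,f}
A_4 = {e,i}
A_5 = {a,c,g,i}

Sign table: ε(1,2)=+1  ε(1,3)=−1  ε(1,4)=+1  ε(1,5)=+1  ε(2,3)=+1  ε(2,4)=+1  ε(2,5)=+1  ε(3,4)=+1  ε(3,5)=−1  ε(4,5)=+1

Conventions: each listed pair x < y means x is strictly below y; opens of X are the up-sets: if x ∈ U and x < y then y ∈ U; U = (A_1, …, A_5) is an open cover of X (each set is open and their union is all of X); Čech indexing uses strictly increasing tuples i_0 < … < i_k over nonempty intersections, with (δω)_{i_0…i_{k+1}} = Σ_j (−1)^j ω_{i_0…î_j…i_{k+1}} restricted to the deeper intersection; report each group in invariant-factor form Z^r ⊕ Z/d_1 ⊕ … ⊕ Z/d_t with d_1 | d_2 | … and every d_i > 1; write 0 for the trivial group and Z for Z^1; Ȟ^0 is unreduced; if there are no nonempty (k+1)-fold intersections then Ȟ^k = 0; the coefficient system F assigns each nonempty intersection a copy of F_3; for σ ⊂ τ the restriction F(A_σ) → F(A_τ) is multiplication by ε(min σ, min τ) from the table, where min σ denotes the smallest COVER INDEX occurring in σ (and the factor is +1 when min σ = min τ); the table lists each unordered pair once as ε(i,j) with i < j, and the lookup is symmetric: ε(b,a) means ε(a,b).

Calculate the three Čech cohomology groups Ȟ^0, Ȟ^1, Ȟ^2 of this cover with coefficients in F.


intersection data:
  A12={d} A15={c} A23={b} A34={e} A45={i}
C dims 5,5; δ0: rk_F3 4
Ȟ^0 = (5 − 4) − 0 = 1, so Ȟ^0 ≅ Z/3
Ȟ^1 = (5 − 0) − 4 = 1, so Ȟ^1 ≅ Z/3
Ȟ^2 = (0 − 0) − 0 = 0, so Ȟ^2 ≅ 0

Ȟ^0(U;F) ≅ Z/3; Ȟ^1(U;F) ≅ Z/3; Ȟ^2(U;F) ≅ 0


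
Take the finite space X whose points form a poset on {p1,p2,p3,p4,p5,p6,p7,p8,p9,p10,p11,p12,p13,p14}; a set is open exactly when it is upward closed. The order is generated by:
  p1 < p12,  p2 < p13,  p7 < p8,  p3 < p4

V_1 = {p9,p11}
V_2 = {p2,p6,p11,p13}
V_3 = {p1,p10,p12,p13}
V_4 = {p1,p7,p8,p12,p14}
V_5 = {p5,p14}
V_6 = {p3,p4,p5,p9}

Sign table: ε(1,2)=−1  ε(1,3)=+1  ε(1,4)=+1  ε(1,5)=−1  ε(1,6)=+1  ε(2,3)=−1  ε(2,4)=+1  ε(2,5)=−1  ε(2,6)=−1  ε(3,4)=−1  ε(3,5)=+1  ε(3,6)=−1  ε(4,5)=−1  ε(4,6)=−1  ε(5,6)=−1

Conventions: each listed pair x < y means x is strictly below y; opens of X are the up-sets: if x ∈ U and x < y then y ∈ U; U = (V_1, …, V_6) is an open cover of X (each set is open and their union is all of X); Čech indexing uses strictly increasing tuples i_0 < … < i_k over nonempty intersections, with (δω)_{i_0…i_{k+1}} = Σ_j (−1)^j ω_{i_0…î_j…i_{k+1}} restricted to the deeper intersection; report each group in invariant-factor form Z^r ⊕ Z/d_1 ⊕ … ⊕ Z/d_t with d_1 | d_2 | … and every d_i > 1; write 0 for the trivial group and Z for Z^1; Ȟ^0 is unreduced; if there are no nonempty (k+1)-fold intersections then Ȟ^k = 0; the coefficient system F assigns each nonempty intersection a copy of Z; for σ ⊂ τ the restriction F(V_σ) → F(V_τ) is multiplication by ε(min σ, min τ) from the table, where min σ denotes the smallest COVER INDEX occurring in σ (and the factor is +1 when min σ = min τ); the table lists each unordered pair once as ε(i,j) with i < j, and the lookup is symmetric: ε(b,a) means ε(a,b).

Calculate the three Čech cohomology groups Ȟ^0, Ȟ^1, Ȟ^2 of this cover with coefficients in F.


Ȟ^0(U;F) ≅ 0,  Ȟ^1(U;F) ≅ Z/2,  Ȟ^2(U;F) ≅ 0

nonempty overlaps:
  V12={p11} V16={p9} V23={p13} V34={p1,p12} V45={p14} V56={p5}
C dims 6,6; δ0: rk 6, SNF 1^5·2
degree 0: 6−6−0 = 0 → Ȟ^0 ≅ 0
degree 1: 6−0−6 = 0 plus torsion [2] → Ȟ^1 ≅ Z/2
degree 2: 0−0−0 = 0 → Ȟ^2 ≅ 0


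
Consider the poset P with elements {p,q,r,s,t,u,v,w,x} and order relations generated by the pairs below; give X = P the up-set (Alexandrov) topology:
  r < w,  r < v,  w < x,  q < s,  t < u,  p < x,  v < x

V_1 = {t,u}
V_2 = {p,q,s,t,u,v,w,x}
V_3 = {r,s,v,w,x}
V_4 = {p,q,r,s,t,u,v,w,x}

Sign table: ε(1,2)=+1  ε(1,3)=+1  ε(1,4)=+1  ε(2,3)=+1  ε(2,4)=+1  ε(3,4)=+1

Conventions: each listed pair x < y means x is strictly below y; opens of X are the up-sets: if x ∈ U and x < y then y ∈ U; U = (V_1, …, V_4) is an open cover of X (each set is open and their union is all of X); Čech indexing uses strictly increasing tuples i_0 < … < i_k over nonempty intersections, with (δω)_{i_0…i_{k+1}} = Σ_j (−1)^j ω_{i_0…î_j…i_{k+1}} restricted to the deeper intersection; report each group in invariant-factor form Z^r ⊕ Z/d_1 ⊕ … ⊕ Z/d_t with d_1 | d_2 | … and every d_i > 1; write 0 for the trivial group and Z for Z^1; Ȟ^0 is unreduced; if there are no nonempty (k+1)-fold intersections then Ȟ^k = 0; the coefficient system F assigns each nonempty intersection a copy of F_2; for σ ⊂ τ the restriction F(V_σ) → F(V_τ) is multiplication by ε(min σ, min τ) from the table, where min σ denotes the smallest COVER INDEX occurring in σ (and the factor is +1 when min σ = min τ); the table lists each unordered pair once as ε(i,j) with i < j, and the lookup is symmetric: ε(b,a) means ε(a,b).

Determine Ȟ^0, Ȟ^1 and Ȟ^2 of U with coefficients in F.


Ȟ^0 = Z/2; Ȟ^1 = 0; Ȟ^2 = 0

nonempty intersections:
  V12={t,u} V14={t,u} V23={s,v,w,x} V24={p,q,s,t,u,v,w,x} V34={r,s,v,w,x}
  V124={t,u} V234={s,v,w,x}
C dims 4,5,2; δ0: rk_F2 3; δ1: rk_F2 2
Ȟ^0: (4−3)−0=1 ⇒ Z/2
Ȟ^1: (5−2)−3=0 ⇒ 0
Ȟ^2: (2−0)−2=0 ⇒ 0


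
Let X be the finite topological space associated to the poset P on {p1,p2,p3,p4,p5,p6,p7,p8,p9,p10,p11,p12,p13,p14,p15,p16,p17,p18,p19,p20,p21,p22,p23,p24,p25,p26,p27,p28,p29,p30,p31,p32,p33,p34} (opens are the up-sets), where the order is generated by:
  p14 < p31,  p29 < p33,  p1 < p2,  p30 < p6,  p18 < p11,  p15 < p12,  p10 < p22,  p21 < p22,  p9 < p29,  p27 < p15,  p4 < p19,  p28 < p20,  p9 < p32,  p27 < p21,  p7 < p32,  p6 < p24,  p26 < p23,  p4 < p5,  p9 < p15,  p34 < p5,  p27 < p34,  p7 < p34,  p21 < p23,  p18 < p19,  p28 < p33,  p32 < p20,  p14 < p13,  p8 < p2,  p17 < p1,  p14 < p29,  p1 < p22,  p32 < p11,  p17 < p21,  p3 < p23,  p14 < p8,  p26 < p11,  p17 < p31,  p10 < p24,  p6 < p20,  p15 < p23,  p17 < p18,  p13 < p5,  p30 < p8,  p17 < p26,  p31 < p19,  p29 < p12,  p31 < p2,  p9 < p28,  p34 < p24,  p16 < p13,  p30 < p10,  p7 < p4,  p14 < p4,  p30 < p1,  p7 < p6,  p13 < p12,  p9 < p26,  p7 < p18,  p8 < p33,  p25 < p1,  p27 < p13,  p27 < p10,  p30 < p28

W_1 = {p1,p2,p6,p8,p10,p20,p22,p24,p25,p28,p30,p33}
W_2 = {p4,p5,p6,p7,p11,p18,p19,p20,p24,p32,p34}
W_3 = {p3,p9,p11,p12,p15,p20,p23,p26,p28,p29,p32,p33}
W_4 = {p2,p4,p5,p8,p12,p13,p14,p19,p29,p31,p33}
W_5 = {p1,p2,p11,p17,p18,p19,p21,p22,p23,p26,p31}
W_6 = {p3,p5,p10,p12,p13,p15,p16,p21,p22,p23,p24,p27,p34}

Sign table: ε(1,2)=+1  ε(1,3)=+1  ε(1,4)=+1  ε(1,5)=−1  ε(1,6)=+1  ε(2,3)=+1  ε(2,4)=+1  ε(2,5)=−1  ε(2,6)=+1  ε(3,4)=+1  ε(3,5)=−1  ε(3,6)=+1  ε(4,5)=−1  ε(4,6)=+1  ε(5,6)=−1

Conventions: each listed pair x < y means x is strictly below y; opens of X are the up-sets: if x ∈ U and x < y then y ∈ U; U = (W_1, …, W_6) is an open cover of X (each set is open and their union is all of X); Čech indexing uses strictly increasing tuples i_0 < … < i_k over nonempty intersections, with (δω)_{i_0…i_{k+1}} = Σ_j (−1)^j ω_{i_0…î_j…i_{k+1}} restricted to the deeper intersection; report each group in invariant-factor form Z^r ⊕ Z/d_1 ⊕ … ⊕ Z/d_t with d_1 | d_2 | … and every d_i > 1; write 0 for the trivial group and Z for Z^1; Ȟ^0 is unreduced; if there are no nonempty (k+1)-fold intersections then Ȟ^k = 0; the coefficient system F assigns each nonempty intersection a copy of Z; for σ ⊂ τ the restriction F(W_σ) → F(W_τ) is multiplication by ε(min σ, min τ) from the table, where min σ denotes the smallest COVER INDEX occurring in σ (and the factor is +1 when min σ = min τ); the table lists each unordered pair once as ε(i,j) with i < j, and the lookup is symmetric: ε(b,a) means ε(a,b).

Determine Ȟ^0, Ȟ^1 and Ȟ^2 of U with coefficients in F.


Ȟ^0(U;F) ≅ Z, Ȟ^1(U;F) ≅ 0, Ȟ^2(U;F) ≅ Z/2

nonempty overlaps:
  W12={p6,p20,p24} W13={p20,p28,p33} W14={p2,p8,p33} W15={p1,p2,p22} W16={p10,p22,p24} W23={p11,p20,p32} W24={p4,p5,p19} W25={p11,p18,p19} W26={p5,p24,p34} W34={p12,p29,p33} W35={p11,p23,p26} W36={p3,p12,p15,p23} W45={p2,p19,p31} W46={p5,p12,p13} W56={p21,p22,p23}
  W123={p20} W126={p24} W134={p33} W145={p2} W156={p22} W235={p11} W245={p19} W246={p5} W346={p12} W356={p23}
C dims 6,15,10; δ0: rk 5, SNF 1^5; δ1: rk 10, SNF 1^9·2
degree 0: 6−5−0 = 1 → Ȟ^0 ≅ Z
degree 1: 15−10−5 = 0 → Ȟ^1 ≅ 0
degree 2: 10−0−10 = 0 plus torsion [2] → Ȟ^2 ≅ Z/2


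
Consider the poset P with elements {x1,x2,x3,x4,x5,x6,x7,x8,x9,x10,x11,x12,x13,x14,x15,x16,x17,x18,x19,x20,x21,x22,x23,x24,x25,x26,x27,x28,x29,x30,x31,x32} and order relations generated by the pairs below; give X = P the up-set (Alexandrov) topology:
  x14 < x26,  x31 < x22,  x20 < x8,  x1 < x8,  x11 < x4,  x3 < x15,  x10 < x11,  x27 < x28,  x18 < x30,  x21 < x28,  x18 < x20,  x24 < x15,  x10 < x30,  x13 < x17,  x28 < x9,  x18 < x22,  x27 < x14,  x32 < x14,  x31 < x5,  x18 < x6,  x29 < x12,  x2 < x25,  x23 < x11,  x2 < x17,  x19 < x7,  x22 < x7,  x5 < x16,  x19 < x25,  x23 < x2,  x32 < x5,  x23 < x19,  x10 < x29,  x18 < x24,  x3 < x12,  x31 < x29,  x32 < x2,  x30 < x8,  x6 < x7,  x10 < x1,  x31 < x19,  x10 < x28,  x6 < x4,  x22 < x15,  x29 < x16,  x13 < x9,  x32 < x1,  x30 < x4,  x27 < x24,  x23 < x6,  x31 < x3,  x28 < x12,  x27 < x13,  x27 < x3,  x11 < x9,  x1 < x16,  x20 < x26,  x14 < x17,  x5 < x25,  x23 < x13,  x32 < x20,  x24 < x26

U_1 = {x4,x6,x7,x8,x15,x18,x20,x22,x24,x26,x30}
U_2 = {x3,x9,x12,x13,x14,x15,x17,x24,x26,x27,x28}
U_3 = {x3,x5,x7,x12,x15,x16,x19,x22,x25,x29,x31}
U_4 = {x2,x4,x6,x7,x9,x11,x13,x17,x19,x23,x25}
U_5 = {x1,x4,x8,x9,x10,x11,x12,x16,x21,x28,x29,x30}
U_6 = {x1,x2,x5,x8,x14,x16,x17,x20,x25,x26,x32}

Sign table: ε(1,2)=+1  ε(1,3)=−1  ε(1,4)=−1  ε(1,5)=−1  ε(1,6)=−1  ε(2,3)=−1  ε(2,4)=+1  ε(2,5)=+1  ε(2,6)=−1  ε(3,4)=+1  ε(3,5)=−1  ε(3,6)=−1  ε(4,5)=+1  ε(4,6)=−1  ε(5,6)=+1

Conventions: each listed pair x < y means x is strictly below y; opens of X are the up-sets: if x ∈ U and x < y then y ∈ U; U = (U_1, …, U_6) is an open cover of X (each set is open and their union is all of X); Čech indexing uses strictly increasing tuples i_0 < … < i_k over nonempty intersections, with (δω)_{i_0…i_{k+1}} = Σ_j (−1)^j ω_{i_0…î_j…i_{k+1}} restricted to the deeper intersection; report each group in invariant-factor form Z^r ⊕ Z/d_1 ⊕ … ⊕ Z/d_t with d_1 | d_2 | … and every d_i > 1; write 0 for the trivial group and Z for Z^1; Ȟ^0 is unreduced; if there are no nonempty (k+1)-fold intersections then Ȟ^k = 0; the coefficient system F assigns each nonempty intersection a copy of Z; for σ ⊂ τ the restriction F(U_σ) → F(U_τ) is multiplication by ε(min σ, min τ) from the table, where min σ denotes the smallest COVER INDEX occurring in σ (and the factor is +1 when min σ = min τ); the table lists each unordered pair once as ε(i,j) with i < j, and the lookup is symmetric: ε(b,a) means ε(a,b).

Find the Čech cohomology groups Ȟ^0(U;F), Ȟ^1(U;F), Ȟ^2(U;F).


nonempty intersections:
  U12={x15,x24,x26} U13={x7,x15,x22} U14={x4,x6,x7} U15={x4,x8,x30} U16={x8,x20,x26} U23={x3,x12,x15} U24={x9,x13,x17} U25={x9,x12,x28} U26={x14,x17,x26} U34={x7,x19,x25} U35={x12,x16,x29} U36={x5,x16,x25} U45={x4,x9,x11} U46={x2,x17,x25} U56={x1,x8,x16}
  U123={x15} U126={x26} U134={x7} U145={x4} U156={x8} U235={x12} U245={x9} U246={x17} U346={x25} U356={x16}
C dims 6,15,10; δ0: rk 6, SNF 1^5·2; δ1: rk 9, SNF 1^9
Ȟ^0: (6−6)−0=0 ⇒ 0
Ȟ^1: (15−9)−6=0 plus torsion [2] ⇒ Z/2
Ȟ^2: (10−0)−9=1 ⇒ Z

Ȟ^0 ≅ 0, Ȟ^1 ≅ Z/2, Ȟ^2 ≅ Z


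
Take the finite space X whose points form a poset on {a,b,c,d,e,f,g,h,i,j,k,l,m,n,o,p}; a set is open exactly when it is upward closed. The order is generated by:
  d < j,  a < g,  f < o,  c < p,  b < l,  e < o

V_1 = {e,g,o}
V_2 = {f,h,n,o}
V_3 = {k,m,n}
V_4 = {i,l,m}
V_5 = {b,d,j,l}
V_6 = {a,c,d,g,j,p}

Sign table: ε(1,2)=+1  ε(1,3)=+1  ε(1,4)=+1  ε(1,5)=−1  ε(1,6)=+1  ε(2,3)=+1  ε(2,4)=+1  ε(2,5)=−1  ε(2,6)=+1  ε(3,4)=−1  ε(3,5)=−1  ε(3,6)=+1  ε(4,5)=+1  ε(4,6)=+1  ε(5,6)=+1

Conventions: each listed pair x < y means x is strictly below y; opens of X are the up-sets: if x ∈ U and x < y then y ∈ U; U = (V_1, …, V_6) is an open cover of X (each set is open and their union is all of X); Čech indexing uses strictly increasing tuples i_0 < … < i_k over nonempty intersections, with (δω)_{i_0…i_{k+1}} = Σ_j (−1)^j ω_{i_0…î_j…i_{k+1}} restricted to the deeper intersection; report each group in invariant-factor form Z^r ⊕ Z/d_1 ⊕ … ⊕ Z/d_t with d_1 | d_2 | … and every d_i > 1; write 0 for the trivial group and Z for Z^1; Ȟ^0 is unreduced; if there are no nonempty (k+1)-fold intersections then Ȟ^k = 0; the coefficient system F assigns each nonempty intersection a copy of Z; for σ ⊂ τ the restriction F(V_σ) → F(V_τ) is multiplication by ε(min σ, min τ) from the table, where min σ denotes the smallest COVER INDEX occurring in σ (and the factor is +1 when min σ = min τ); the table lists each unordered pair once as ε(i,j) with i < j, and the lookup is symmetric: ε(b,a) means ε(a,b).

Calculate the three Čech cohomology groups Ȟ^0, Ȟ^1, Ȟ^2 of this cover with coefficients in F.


Ȟ^0 = 0; Ȟ^1 = Z/2; Ȟ^2 = 0

nonempty overlaps:
  V12={o} V16={g} V23={n} V34={m} V45={l} V56={d,j}
C dims 6,6; δ0: rk 6, SNF 1^5·2
degree 0: 6−6−0 = 0 → Ȟ^0 ≅ 0
degree 1: 6−0−6 = 0 plus torsion [2] → Ȟ^1 ≅ Z/2
degree 2: 0−0−0 = 0 → Ȟ^2 ≅ 0


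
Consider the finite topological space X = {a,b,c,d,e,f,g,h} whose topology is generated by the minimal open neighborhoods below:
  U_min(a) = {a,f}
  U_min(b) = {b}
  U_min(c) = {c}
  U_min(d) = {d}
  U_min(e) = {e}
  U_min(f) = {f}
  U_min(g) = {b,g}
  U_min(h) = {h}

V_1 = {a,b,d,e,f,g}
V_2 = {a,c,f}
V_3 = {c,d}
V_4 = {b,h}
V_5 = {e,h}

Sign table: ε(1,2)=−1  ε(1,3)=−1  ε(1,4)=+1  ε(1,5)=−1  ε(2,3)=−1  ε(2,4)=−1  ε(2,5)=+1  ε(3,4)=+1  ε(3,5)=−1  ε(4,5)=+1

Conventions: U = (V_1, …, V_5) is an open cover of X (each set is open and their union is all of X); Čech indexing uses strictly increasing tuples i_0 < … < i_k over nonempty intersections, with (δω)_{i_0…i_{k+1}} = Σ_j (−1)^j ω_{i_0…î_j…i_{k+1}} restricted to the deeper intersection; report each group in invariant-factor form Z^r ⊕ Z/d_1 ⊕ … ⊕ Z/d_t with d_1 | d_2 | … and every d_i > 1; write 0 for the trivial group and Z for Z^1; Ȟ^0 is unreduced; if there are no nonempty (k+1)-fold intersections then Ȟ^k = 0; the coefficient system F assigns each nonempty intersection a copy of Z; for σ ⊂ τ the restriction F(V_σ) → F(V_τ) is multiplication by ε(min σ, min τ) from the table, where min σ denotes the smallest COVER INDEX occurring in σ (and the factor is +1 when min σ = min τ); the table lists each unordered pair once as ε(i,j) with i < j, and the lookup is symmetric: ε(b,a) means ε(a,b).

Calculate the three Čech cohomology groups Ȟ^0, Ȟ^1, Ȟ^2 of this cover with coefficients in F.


cover nerve:
  V12={a,f} V13={d} V14={b} V15={e} V23={c} V45={h}
C dims 5,6; δ0: rk 5, SNF 1^4·2
Ȟ^0: (5−5)−0=0 ⇒ 0
Ȟ^1: (6−0)−5=1 plus torsion [2] ⇒ Z ⊕ Z/2
Ȟ^2: (0−0)−0=0 ⇒ 0

Ȟ^0(U;F) ≅ 0,  Ȟ^1(U;F) ≅ Z ⊕ Z/2,  Ȟ^2(U;F) ≅ 0


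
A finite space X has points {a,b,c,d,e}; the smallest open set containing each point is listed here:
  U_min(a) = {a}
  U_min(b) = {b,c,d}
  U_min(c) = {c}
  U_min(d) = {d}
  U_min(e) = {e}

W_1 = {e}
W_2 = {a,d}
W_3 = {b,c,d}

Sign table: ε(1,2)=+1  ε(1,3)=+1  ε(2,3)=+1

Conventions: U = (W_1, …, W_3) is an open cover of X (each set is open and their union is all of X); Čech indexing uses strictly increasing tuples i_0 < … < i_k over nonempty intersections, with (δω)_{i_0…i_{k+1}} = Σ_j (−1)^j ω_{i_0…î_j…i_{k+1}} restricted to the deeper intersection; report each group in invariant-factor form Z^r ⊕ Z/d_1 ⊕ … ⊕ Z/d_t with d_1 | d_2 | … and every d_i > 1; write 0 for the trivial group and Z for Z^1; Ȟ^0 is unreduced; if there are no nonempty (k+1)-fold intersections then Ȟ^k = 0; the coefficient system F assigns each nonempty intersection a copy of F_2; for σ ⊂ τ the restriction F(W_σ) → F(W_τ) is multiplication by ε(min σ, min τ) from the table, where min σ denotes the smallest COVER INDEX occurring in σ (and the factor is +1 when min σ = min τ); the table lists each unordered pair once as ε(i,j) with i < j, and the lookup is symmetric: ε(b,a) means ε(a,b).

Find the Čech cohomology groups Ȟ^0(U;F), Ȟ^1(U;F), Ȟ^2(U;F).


cover nerve:
  W23={d}
C dims 3,1; δ0: rk_F2 1
Ȟ^0: (3−1)−0=2 ⇒ Z/2 ⊕ Z/2
Ȟ^1: (1−0)−1=0 ⇒ 0
Ȟ^2: (0−0)−0=0 ⇒ 0

Ȟ^0 ≅ Z/2 ⊕ Z/2, Ȟ^1 ≅ 0 and Ȟ^2 ≅ 0


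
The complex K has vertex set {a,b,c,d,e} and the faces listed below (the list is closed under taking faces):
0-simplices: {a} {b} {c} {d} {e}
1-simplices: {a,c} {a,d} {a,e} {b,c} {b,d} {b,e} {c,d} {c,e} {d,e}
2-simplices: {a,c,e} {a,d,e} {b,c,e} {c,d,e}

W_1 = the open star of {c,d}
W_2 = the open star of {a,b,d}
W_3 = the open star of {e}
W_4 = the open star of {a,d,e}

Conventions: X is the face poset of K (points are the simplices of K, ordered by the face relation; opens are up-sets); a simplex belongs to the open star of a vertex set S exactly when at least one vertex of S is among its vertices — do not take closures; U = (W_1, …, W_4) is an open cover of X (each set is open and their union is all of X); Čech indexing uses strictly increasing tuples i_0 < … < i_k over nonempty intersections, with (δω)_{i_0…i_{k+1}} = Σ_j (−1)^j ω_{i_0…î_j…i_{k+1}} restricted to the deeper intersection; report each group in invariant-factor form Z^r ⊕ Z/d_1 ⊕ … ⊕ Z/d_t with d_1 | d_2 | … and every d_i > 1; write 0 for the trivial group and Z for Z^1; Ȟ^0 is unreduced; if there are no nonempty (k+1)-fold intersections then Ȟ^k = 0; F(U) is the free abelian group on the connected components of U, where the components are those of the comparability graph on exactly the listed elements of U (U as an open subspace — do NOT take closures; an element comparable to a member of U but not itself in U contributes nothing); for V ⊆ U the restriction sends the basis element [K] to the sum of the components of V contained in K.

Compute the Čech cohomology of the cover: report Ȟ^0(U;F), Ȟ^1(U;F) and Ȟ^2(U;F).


nerve simplices:
  W1={{c},{d},{a,c},{a,d},{b,c},{b,d},{c,d},{c,e},{d,e},{a,c,e},{a,d,e},{b,c,e},{c,d,e}} W2={{a},{b},{d},{a,c},{a,d},{a,e},{b,c},{b,d},{b,e},{c,d},{d,e},{a,c,e},{a,d,e},{b,c,e},{c,d,e}} W3={{e},{a,e},{b,e},{c,e},{d,e},{a,c,e},{a,d,e},{b,c,e},{c,d,e}} W4={{a},{d},{e},{a,c},{a,d},{a,e},{b,d},{b,e},{c,d},{c,e},{d,e},{a,c,e},{a,d,e},{b,c,e},{c,d,e}}
  W12={{d},{a,c},{a,d},{b,c},{b,d},{c,d},{d,e},{a,c,e},{a,d,e},{b,c,e},{c,d,e}} W13={{c,e},{d,e},{a,c,e},{a,d,e},{b,c,e},{c,d,e}} W14={{d},{a,c},{a,d},{b,d},{c,d},{c,e},{d,e},{a,c,e},{a,d,e},{b,c,e},{c,d,e}} W23={{a,e},{b,e},{d,e},{a,c,e},{a,d,e},{b,c,e},{c,d,e}} W24={{a},{d},{a,c},{a,d},{a,e},{b,d},{b,e},{c,d},{d,e},{a,c,e},{a,d,e},{b,c,e},{c,d,e}} W34={{e},{a,e},{b,e},{c,e},{d,e},{a,c,e},{a,d,e},{b,c,e},{c,d,e}}
  W123={{d,e},{a,c,e},{a,d,e},{b,c,e},{c,d,e}} W124={{d},{a,c},{a,d},{b,d},{c,d},{d,e},{a,c,e},{a,d,e},{b,c,e},{c,d,e}} W134={{c,e},{d,e},{a,c,e},{a,d,e},{b,c,e},{c,d,e}} W234={{a,e},{b,e},{d,e},{a,c,e},{a,d,e},{b,c,e},{c,d,e}}
  W1234={{d,e},{a,c,e},{a,d,e},{b,c,e},{c,d,e}}
components per intersection:
  W1: {{c},{d},{a,c},{a,d},{b,c},{b,d},{c,d},{c,e},{d,e},{a,c,e},{a,d,e},{b,c,e},{c,d,e}}
  W2: {{a},{b},{d},{a,c},{a,d},{a,e},{b,c},{b,d},{b,e},{c,d},{d,e},{a,c,e},{a,d,e},{b,c,e},{c,d,e}}
  W3: {{e},{a,e},{b,e},{c,e},{d,e},{a,c,e},{a,d,e},{b,c,e},{c,d,e}}
  W4: {{a},{d},{e},{a,c},{a,d},{a,e},{b,d},{b,e},{c,d},{c,e},{d,e},{a,c,e},{a,d,e},{b,c,e},{c,d,e}}
  W12: {{d},{a,d},{b,d},{c,d},{d,e},{a,d,e},{c,d,e}} {{a,c},{a,c,e}} {{b,c},{b,c,e}}
  W13: {{c,e},{d,e},{a,c,e},{a,d,e},{b,c,e},{c,d,e}}
  W14: {{d},{a,c},{a,d},{b,d},{c,d},{c,e},{d,e},{a,c,e},{a,d,e},{b,c,e},{c,d,e}}
  W23: {{a,e},{d,e},{a,c,e},{a,d,e},{c,d,e}} {{b,e},{b,c,e}}
  W24: {{a},{d},{a,c},{a,d},{a,e},{b,d},{c,d},{d,e},{a,c,e},{a,d,e},{c,d,e}} {{b,e},{b,c,e}}
  W34: {{e},{a,e},{b,e},{c,e},{d,e},{a,c,e},{a,d,e},{b,c,e},{c,d,e}}
  W123: {{d,e},{a,d,e},{c,d,e}} {{a,c,e}} {{b,c,e}}
  W124: {{d},{a,d},{b,d},{c,d},{d,e},{a,d,e},{c,d,e}} {{a,c},{a,c,e}} {{b,c,e}}
  W134: {{c,e},{d,e},{a,c,e},{a,d,e},{b,c,e},{c,d,e}}
  W234: {{a,e},{d,e},{a,c,e},{a,d,e},{c,d,e}} {{b,e},{b,c,e}}
  W1234: {{d,e},{a,d,e},{c,d,e}} {{a,c,e}} {{b,c,e}}
C dims 4,10,9,3; δ0: rk 3, SNF 1^3; δ1: rk 6, SNF 1^6; δ2: rk 3, SNF 1^3
degree 0: 4−3−0 = 1 → Ȟ^0 ≅ Z
degree 1: 10−6−3 = 1 → Ȟ^1 ≅ Z
degree 2: 9−3−6 = 0 → Ȟ^2 ≅ 0

Ȟ^0 = Z, Ȟ^1 = Z, Ȟ^2 = 0


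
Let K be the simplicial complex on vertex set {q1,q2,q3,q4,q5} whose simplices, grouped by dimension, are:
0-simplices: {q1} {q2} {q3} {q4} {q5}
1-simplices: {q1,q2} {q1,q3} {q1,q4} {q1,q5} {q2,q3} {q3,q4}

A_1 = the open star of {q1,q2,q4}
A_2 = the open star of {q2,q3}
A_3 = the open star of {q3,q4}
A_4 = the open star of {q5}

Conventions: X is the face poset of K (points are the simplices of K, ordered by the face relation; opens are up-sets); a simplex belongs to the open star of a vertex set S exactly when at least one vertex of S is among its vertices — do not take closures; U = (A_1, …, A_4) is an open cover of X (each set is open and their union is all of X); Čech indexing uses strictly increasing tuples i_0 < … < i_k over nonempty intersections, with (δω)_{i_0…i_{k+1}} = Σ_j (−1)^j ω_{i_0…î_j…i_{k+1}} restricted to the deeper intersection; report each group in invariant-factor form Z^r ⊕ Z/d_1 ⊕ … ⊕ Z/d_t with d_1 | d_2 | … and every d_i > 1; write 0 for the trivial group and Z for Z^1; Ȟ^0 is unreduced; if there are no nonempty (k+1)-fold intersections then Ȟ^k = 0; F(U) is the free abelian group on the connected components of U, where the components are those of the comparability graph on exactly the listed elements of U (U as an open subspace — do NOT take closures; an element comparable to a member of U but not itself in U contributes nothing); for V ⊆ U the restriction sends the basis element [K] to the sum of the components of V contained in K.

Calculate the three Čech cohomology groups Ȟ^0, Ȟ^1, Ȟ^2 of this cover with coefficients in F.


Ȟ^0(U;F) ≅ Z,  Ȟ^1(U;F) ≅ Z^2,  Ȟ^2(U;F) ≅ 0

nerve of the cover:
  A1={{q1},{q2},{q4},{q1,q2},{q1,q3},{q1,q4},{q1,q5},{q2,q3},{q3,q4}} A2={{q2},{q3},{q1,q2},{q1,q3},{q2,q3},{q3,q4}} A3={{q3},{q4},{q1,q3},{q1,q4},{q2,q3},{q3,q4}} A4={{q5},{q1,q5}}
  A12={{q2},{q1,q2},{q1,q3},{q2,q3},{q3,q4}} A13={{q4},{q1,q3},{q1,q4},{q2,q3},{q3,q4}} A14={{q1,q5}} A23={{q3},{q1,q3},{q2,q3},{q3,q4}}
  A123={{q1,q3},{q2,q3},{q3,q4}}
components per intersection:
  A1: {{q1},{q2},{q4},{q1,q2},{q1,q3},{q1,q4},{q1,q5},{q2,q3},{q3,q4}}
  A2: {{q2},{q3},{q1,q2},{q1,q3},{q2,q3},{q3,q4}}
  A3: {{q3},{q4},{q1,q3},{q1,q4},{q2,q3},{q3,q4}}
  A4: {{q5},{q1,q5}}
  A12: {{q2},{q1,q2},{q2,q3}} {{q1,q3}} {{q3,q4}}
  A13: {{q4},{q1,q4},{q3,q4}} {{q1,q3}} {{q2,q3}}
  A14: {{q1,q5}}
  A23: {{q3},{q1,q3},{q2,q3},{q3,q4}}
  A123: {{q1,q3}} {{q2,q3}} {{q3,q4}}
C dims 4,8,3; δ0: rk 3, SNF 1^3; δ1: rk 3, SNF 1^3
Ȟ^0 = (4 − 3) − 0 = 1, so Ȟ^0 ≅ Z
Ȟ^1 = (8 − 3) − 3 = 2, so Ȟ^1 ≅ Z^2
Ȟ^2 = (3 − 0) − 3 = 0, so Ȟ^2 ≅ 0


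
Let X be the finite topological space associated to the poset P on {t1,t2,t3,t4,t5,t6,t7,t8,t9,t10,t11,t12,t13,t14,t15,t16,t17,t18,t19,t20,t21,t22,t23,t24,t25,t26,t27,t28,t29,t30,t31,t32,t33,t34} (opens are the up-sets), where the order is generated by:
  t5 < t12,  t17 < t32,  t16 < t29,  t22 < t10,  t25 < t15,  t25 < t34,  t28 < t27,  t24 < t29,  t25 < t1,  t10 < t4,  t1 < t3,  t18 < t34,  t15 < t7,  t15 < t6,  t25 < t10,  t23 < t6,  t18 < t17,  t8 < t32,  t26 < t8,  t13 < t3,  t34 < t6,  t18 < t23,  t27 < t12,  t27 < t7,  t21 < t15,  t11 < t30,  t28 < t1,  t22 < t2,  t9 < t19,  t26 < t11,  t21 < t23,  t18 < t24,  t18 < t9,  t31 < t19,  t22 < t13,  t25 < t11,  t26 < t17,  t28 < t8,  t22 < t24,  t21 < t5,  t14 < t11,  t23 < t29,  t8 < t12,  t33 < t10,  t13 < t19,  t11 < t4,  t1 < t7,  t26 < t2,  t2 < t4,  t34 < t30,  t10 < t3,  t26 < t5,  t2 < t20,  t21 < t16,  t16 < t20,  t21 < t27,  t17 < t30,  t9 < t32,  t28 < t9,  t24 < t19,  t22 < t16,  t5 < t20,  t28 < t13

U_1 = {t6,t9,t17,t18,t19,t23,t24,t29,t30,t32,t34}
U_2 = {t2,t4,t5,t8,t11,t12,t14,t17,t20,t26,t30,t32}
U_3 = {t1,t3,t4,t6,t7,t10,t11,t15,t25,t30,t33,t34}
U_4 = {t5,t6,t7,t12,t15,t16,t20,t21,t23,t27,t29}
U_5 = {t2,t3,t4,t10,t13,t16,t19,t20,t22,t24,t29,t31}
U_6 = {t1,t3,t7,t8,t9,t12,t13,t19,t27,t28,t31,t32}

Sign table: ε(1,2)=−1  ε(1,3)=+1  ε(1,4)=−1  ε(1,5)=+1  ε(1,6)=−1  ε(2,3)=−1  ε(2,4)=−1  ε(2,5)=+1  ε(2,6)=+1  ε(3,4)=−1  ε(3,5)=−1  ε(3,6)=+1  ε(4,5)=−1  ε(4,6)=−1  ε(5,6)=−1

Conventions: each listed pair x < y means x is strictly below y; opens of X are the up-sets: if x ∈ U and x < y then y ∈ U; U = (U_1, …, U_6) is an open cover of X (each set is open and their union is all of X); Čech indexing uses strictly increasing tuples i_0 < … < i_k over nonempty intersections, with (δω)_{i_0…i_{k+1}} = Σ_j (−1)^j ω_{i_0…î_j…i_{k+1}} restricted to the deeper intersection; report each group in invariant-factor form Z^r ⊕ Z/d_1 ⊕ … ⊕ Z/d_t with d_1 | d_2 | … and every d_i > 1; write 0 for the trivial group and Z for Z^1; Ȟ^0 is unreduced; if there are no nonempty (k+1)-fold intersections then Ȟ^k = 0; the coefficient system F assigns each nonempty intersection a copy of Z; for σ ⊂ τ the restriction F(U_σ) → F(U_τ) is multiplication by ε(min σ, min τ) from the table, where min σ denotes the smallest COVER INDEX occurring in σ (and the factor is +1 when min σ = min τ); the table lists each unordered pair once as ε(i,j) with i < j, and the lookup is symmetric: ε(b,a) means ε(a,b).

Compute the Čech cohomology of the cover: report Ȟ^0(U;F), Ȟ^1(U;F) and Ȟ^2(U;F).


Ȟ^0(U;F) ≅ 0, Ȟ^1(U;F) ≅ Z/2 and Ȟ^2(U;F) ≅ Z

nerve of the cover:
  U12={t17,t30,t32} U13={t6,t30,t34} U14={t6,t23,t29} U15={t19,t24,t29} U16={t9,t19,t32} U23={t4,t11,t30} U24={t5,t12,t20} U25={t2,t4,t20} U26={t8,t12,t32} U34={t6,t7,t15} U35={t3,t4,t10} U36={t1,t3,t7} U45={t16,t20,t29} U46={t7,t12,t27} U56={t3,t13,t19,t31}
  U123={t30} U126={t32} U134={t6} U145={t29} U156={t19} U235={t4} U245={t20} U246={t12} U346={t7} U356={t3}
C dims 6,15,10; δ0: rk 6, SNF 1^5·2; δ1: rk 9, SNF 1^9
Ȟ^0 = (6 − 6) − 0 = 0, so Ȟ^0 ≅ 0
Ȟ^1 = (15 − 9) − 6 = 0 plus torsion [2], so Ȟ^1 ≅ Z/2
Ȟ^2 = (10 − 0) − 9 = 1, so Ȟ^2 ≅ Z
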